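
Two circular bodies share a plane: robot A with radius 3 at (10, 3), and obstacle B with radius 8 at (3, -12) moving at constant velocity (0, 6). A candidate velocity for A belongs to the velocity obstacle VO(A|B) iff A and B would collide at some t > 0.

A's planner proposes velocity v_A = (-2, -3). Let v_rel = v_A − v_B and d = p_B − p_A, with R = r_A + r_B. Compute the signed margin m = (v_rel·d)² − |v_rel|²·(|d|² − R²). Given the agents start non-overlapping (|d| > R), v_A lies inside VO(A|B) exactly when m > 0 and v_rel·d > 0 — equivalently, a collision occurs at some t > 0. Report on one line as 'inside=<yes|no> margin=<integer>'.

d = (-7, -15),  |d|² = 274;  R = 3+8 = 11,  c = 274−11² = 153
v_rel = (-2, -9),  |v_rel|² = 85;  v_rel·d = (-2)·(-7) + (-9)·(-15) = 149
85·t² − 298·t + 153 = 0  ⇒  m = 149² − 85·153 = 9196
m = 9196 > 0,  v_rel·d = 149 > 0  ⇒  inside

inside=yes margin=9196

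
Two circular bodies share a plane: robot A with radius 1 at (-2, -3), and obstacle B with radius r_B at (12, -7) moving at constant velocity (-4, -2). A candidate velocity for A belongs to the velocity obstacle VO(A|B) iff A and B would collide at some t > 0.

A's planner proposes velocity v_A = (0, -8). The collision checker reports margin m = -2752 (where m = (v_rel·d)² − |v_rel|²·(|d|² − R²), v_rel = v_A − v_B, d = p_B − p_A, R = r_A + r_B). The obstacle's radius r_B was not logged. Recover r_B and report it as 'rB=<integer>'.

m = -2752
d = (14, -4);  v_rel = (4, -6),  |v_rel|² = 52
v_rel×d = (4)·(-4) − (-6)·(14) = 68
since m = R²·52 − 68²:  R² = (4624 + -2752) / 52 = 36
R = √36 = 6  ⇒  r_B = 6 − 1 = 5

rB=5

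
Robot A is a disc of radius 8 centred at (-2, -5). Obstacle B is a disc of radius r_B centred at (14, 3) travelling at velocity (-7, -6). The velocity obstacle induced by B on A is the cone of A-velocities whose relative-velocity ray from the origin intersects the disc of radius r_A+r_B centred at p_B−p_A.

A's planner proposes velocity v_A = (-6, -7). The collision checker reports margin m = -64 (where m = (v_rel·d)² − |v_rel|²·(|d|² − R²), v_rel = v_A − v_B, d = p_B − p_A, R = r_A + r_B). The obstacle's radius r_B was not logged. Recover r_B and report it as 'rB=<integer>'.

m = -64
d = (16, 8);  v_rel = (1, -1),  |v_rel|² = 2
v_rel×d = (1)·(8) − (-1)·(16) = 24
since m = R²·2 − 24²:  R² = (576 + -64) / 2 = 256
R = √256 = 16  ⇒  r_B = 16 − 8 = 8

rB=8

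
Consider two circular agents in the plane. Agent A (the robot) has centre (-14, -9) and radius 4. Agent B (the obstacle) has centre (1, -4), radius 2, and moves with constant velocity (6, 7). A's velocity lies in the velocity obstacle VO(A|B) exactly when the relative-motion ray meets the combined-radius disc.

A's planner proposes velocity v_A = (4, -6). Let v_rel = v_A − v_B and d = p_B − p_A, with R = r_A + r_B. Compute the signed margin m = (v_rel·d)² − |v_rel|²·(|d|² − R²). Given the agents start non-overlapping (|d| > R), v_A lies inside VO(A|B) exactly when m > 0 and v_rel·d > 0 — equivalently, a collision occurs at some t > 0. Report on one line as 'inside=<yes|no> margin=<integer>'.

d = (15, 5),  |d|² = 250;  R = 4+2 = 6,  c = 250−6² = 214
v_rel = (-2, -13),  |v_rel|² = 173;  v_rel·d = (-2)·(15) + (-13)·(5) = -95
173·t² + 190·t + 214 = 0  ⇒  m = (-95)² − 173·214 = -27997
m = -27997 < 0,  v_rel·d = -95 < 0  ⇒  outside

inside=no margin=-27997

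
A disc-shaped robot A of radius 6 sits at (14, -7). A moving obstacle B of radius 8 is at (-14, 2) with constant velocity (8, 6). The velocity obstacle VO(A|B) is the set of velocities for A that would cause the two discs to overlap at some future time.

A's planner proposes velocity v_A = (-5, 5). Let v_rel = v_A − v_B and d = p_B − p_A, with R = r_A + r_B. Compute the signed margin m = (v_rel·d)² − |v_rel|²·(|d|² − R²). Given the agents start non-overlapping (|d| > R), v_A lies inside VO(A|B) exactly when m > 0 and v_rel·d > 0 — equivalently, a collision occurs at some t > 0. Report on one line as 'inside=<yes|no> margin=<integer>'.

d = (-28, 9),  |d|² = 865;  R = 6+8 = 14,  c = 865−14² = 669
v_rel = (-13, -1),  |v_rel|² = 170;  v_rel·d = (-13)·(-28) + (-1)·(9) = 355
170·t² − 710·t + 669 = 0  ⇒  m = 355² − 170·669 = 12295
m = 12295 > 0,  v_rel·d = 355 > 0  ⇒  inside

inside=yes margin=12295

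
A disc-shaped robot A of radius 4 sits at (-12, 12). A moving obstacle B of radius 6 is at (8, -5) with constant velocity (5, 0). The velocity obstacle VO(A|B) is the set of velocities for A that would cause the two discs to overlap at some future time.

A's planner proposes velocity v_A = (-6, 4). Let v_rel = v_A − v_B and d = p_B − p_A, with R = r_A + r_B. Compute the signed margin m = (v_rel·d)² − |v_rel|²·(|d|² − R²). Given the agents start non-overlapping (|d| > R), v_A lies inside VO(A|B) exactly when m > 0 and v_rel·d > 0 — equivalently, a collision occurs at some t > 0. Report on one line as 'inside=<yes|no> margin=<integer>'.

d = (20, -17),  |d|² = 689;  R = 4+6 = 10,  c = 689−10² = 589
v_rel = (-11, 4),  |v_rel|² = 137;  v_rel·d = (-11)·(20) + (4)·(-17) = -288
137·t² + 576·t + 589 = 0  ⇒  m = (-288)² − 137·589 = 2251
m = 2251 > 0,  v_rel·d = -288 < 0  ⇒  outside

inside=no margin=2251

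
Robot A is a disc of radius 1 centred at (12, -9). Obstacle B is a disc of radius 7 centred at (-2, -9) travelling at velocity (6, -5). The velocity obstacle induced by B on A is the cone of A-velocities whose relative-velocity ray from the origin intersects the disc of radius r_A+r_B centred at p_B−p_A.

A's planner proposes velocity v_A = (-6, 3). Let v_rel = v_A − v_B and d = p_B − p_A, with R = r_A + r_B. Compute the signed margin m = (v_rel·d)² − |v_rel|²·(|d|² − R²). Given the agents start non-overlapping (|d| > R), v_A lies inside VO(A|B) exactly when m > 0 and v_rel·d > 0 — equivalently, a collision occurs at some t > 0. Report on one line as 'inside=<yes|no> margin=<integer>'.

d = (-14, 0),  |d|² = 196;  R = 1+7 = 8,  c = 196−8² = 132
v_rel = (-12, 8),  |v_rel|² = 208;  v_rel·d = (-12)·(-14) + (8)·(0) = 168
208·t² − 336·t + 132 = 0  ⇒  m = 168² − 208·132 = 768
m = 768 > 0,  v_rel·d = 168 > 0  ⇒  inside

inside=yes margin=768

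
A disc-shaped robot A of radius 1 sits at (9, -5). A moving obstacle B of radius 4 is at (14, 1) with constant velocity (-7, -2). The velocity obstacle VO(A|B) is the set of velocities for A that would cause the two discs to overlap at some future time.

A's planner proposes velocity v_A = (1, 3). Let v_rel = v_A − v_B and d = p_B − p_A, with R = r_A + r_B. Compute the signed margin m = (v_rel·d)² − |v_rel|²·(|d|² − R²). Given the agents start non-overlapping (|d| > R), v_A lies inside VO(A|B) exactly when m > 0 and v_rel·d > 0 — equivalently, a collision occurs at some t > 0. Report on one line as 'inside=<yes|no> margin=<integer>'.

d = (5, 6),  |d|² = 61;  R = 1+4 = 5,  c = 61−5² = 36
v_rel = (8, 5),  |v_rel|² = 89;  v_rel·d = (8)·(5) + (5)·(6) = 70
89·t² − 140·t + 36 = 0  ⇒  m = 70² − 89·36 = 1696
m = 1696 > 0,  v_rel·d = 70 > 0  ⇒  inside

inside=yes margin=1696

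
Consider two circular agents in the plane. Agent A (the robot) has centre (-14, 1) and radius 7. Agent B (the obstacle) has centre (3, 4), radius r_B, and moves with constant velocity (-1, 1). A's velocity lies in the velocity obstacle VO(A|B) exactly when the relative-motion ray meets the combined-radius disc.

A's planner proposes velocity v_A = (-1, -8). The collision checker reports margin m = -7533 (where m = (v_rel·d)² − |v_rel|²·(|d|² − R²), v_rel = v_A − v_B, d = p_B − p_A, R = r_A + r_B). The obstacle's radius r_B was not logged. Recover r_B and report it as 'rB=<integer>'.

m = -7533
d = (17, 3);  v_rel = (0, -9),  |v_rel|² = 81
v_rel×d = (0)·(3) − (-9)·(17) = 153
since m = R²·81 − 153²:  R² = (23409 + -7533) / 81 = 196
R = √196 = 14  ⇒  r_B = 14 − 7 = 7

rB=7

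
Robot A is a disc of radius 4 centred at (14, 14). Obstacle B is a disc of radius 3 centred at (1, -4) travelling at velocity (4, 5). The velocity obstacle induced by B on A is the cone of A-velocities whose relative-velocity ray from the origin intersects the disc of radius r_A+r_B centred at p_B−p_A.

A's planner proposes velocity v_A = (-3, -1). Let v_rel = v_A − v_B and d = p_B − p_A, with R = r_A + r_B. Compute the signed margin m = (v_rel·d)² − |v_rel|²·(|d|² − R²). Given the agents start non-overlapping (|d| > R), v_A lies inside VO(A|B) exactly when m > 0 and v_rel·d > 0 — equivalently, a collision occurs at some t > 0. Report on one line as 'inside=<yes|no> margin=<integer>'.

d = (-13, -18),  |d|² = 493;  R = 4+3 = 7,  c = 493−7² = 444
v_rel = (-7, -6),  |v_rel|² = 85;  v_rel·d = (-7)·(-13) + (-6)·(-18) = 199
85·t² − 398·t + 444 = 0  ⇒  m = 199² − 85·444 = 1861
m = 1861 > 0,  v_rel·d = 199 > 0  ⇒  inside

inside=yes margin=1861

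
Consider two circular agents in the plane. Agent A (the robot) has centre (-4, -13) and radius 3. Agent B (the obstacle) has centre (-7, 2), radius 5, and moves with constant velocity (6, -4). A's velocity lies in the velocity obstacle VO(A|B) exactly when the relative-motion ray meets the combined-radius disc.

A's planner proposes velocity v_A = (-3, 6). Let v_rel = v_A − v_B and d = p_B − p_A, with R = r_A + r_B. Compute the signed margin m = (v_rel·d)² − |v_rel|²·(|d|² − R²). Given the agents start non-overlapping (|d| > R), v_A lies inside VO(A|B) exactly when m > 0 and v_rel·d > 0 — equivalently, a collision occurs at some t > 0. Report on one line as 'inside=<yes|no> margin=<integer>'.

d = (-3, 15),  |d|² = 234;  R = 3+5 = 8,  c = 234−8² = 170
v_rel = (-9, 10),  |v_rel|² = 181;  v_rel·d = (-9)·(-3) + (10)·(15) = 177
181·t² − 354·t + 170 = 0  ⇒  m = 177² − 181·170 = 559
m = 559 > 0,  v_rel·d = 177 > 0  ⇒  inside

inside=yes margin=559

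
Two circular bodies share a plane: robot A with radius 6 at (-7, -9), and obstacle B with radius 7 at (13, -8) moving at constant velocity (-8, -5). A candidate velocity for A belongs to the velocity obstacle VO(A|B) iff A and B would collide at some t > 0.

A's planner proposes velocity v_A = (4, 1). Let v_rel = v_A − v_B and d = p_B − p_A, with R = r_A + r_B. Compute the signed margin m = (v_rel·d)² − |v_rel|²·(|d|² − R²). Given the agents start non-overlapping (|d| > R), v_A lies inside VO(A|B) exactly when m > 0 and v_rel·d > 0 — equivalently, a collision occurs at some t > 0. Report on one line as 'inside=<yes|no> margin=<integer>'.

d = (20, 1),  |d|² = 401;  R = 6+7 = 13,  c = 401−13² = 232
v_rel = (12, 6),  |v_rel|² = 180;  v_rel·d = (12)·(20) + (6)·(1) = 246
180·t² − 492·t + 232 = 0  ⇒  m = 246² − 180·232 = 18756
m = 18756 > 0,  v_rel·d = 246 > 0  ⇒  inside

inside=yes margin=18756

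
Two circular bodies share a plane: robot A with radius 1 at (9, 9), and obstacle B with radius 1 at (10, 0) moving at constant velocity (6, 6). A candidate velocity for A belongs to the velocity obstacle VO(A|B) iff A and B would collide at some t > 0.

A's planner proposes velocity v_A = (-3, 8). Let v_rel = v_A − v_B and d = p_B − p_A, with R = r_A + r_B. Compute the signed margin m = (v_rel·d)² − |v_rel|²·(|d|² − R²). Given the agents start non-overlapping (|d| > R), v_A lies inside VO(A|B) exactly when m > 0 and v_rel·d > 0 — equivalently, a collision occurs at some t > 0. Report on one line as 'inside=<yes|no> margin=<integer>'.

d = (1, -9),  |d|² = 82;  R = 1+1 = 2,  c = 82−2² = 78
v_rel = (-9, 2),  |v_rel|² = 85;  v_rel·d = (-9)·(1) + (2)·(-9) = -27
85·t² + 54·t + 78 = 0  ⇒  m = (-27)² − 85·78 = -5901
m = -5901 < 0,  v_rel·d = -27 < 0  ⇒  outside

inside=no margin=-5901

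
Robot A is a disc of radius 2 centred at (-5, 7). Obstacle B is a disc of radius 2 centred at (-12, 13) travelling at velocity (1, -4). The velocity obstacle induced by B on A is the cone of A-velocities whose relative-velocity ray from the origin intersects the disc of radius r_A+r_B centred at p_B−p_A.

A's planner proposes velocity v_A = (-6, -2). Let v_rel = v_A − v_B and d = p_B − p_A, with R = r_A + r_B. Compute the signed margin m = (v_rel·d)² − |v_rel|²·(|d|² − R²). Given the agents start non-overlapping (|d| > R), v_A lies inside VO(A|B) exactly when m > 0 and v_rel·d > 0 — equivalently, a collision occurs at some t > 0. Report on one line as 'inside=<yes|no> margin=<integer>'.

d = (-7, 6),  |d|² = 85;  R = 2+2 = 4,  c = 85−4² = 69
v_rel = (-7, 2),  |v_rel|² = 53;  v_rel·d = (-7)·(-7) + (2)·(6) = 61
53·t² − 122·t + 69 = 0  ⇒  m = 61² − 53·69 = 64
m = 64 > 0,  v_rel·d = 61 > 0  ⇒  inside

inside=yes margin=64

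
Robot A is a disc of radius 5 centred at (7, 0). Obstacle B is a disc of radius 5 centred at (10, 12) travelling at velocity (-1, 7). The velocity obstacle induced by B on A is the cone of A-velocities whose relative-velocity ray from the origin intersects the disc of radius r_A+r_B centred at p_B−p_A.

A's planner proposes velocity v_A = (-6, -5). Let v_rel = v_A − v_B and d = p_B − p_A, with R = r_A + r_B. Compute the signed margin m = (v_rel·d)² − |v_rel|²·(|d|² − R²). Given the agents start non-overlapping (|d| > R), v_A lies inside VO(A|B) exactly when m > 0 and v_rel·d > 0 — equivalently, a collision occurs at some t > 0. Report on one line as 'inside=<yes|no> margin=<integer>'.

d = (3, 12),  |d|² = 153;  R = 5+5 = 10,  c = 153−10² = 53
v_rel = (-5, -12),  |v_rel|² = 169;  v_rel·d = (-5)·(3) + (-12)·(12) = -159
169·t² + 318·t + 53 = 0  ⇒  m = (-159)² − 169·53 = 16324
m = 16324 > 0,  v_rel·d = -159 < 0  ⇒  outside

inside=no margin=16324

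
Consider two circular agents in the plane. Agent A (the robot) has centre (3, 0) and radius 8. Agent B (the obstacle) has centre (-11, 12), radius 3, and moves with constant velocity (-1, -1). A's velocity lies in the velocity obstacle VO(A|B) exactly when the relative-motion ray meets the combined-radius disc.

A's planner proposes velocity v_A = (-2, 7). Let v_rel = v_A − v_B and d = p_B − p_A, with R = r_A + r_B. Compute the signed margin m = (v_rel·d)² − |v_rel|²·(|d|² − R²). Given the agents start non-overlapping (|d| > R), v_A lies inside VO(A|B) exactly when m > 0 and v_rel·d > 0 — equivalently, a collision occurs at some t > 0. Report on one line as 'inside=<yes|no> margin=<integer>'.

d = (-14, 12),  |d|² = 340;  R = 8+3 = 11,  c = 340−11² = 219
v_rel = (-1, 8),  |v_rel|² = 65;  v_rel·d = (-1)·(-14) + (8)·(12) = 110
65·t² − 220·t + 219 = 0  ⇒  m = 110² − 65·219 = -2135
m = -2135 < 0,  v_rel·d = 110 > 0  ⇒  outside

inside=no margin=-2135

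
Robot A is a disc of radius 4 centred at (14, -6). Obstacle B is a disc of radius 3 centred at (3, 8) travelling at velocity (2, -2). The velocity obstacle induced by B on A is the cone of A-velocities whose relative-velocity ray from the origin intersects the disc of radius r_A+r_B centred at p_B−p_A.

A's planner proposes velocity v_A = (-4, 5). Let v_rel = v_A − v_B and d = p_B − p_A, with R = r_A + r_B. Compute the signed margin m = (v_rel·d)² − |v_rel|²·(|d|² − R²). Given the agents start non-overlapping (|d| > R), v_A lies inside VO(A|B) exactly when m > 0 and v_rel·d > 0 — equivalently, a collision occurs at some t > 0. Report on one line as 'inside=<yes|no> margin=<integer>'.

d = (-11, 14),  |d|² = 317;  R = 4+3 = 7,  c = 317−7² = 268
v_rel = (-6, 7),  |v_rel|² = 85;  v_rel·d = (-6)·(-11) + (7)·(14) = 164
85·t² − 328·t + 268 = 0  ⇒  m = 164² − 85·268 = 4116
m = 4116 > 0,  v_rel·d = 164 > 0  ⇒  inside

inside=yes margin=4116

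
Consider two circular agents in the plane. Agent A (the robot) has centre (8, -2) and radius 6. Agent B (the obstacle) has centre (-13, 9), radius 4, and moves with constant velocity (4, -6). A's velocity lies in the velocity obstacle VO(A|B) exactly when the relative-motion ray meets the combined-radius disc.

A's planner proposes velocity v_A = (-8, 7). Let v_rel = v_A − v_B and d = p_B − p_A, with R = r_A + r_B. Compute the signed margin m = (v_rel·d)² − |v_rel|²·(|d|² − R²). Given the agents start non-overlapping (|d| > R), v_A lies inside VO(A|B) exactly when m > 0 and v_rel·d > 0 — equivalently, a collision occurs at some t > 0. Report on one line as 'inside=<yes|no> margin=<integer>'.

d = (-21, 11),  |d|² = 562;  R = 6+4 = 10,  c = 562−10² = 462
v_rel = (-12, 13),  |v_rel|² = 313;  v_rel·d = (-12)·(-21) + (13)·(11) = 395
313·t² − 790·t + 462 = 0  ⇒  m = 395² − 313·462 = 11419
m = 11419 > 0,  v_rel·d = 395 > 0  ⇒  inside

inside=yes margin=11419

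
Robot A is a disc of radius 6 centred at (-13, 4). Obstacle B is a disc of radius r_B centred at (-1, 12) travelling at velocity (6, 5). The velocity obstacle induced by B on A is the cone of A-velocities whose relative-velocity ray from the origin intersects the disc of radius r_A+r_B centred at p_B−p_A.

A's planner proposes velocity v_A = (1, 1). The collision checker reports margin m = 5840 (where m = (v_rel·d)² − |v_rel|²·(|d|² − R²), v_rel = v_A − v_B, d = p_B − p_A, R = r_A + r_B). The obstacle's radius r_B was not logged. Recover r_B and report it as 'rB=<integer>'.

m = 5840
d = (12, 8);  v_rel = (-5, -4),  |v_rel|² = 41
v_rel×d = (-5)·(8) − (-4)·(12) = 8
since m = R²·41 − 8²:  R² = (64 + 5840) / 41 = 144
R = √144 = 12  ⇒  r_B = 12 − 6 = 6

rB=6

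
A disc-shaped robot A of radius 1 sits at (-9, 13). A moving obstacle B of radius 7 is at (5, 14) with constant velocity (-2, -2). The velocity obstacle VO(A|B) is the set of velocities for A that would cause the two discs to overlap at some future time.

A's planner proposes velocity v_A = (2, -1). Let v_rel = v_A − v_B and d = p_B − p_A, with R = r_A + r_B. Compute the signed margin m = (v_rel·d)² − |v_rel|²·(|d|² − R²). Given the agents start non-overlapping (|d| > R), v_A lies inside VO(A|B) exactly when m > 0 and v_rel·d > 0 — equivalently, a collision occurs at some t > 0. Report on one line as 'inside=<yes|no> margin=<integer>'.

d = (14, 1),  |d|² = 197;  R = 1+7 = 8,  c = 197−8² = 133
v_rel = (4, 1),  |v_rel|² = 17;  v_rel·d = (4)·(14) + (1)·(1) = 57
17·t² − 114·t + 133 = 0  ⇒  m = 57² − 17·133 = 988
m = 988 > 0,  v_rel·d = 57 > 0  ⇒  inside

inside=yes margin=988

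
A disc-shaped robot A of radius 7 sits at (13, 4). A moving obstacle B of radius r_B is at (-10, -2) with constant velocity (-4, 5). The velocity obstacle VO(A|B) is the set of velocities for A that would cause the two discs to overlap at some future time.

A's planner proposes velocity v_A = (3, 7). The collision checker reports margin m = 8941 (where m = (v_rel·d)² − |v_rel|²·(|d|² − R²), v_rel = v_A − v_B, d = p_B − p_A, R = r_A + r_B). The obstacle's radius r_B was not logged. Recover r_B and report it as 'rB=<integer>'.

m = 8941
d = (-23, -6);  v_rel = (7, 2),  |v_rel|² = 53
v_rel×d = (7)·(-6) − (2)·(-23) = 4
since m = R²·53 − 4²:  R² = (16 + 8941) / 53 = 169
R = √169 = 13  ⇒  r_B = 13 − 7 = 6

rB=6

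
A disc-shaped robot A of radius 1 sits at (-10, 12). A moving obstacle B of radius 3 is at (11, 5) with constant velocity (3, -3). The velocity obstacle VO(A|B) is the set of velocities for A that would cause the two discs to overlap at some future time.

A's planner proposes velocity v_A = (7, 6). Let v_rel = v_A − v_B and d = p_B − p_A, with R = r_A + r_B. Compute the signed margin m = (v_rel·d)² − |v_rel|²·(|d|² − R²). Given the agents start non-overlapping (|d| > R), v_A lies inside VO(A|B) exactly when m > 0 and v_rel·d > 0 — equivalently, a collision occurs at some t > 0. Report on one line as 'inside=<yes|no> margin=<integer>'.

d = (21, -7),  |d|² = 490;  R = 1+3 = 4,  c = 490−4² = 474
v_rel = (4, 9),  |v_rel|² = 97;  v_rel·d = (4)·(21) + (9)·(-7) = 21
97·t² − 42·t + 474 = 0  ⇒  m = 21² − 97·474 = -45537
m = -45537 < 0,  v_rel·d = 21 > 0  ⇒  outside

inside=no margin=-45537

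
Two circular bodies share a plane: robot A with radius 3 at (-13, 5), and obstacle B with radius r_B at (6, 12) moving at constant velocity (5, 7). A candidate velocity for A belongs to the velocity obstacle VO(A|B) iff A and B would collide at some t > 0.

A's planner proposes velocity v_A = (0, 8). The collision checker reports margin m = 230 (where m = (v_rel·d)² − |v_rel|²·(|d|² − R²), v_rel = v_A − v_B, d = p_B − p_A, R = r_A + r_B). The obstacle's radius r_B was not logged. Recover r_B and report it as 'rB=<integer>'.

m = 230
d = (19, 7);  v_rel = (-5, 1),  |v_rel|² = 26
v_rel×d = (-5)·(7) − (1)·(19) = -54
since m = R²·26 − (-54)²:  R² = (2916 + 230) / 26 = 121
R = √121 = 11  ⇒  r_B = 11 − 3 = 8

rB=8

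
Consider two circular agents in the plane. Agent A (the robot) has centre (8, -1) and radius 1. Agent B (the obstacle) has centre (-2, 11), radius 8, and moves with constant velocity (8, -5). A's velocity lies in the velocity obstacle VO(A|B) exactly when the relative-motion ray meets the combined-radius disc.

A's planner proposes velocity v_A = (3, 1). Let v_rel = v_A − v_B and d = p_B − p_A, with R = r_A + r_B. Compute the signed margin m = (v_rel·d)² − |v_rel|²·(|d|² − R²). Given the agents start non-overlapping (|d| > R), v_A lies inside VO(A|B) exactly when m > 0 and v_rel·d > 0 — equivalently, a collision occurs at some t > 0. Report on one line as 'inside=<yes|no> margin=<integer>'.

d = (-10, 12),  |d|² = 244;  R = 1+8 = 9,  c = 244−9² = 163
v_rel = (-5, 6),  |v_rel|² = 61;  v_rel·d = (-5)·(-10) + (6)·(12) = 122
61·t² − 244·t + 163 = 0  ⇒  m = 122² − 61·163 = 4941
m = 4941 > 0,  v_rel·d = 122 > 0  ⇒  inside

inside=yes margin=4941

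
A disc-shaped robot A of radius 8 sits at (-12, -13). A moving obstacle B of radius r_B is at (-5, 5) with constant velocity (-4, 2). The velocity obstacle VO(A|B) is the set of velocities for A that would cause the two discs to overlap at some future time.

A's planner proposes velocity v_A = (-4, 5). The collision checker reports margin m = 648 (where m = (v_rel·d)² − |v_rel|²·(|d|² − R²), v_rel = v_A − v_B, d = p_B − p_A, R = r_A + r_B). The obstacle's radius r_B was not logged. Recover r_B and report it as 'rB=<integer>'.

m = 648
d = (7, 18);  v_rel = (0, 3),  |v_rel|² = 9
v_rel×d = (0)·(18) − (3)·(7) = -21
since m = R²·9 − (-21)²:  R² = (441 + 648) / 9 = 121
R = √121 = 11  ⇒  r_B = 11 − 8 = 3

rB=3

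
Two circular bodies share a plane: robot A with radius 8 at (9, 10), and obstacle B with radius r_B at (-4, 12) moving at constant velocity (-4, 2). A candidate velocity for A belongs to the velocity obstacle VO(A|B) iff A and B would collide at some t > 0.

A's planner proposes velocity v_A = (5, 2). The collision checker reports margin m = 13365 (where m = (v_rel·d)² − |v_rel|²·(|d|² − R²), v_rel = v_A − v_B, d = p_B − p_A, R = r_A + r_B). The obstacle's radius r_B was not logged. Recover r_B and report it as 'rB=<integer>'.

m = 13365
d = (-13, 2);  v_rel = (9, 0),  |v_rel|² = 81
v_rel×d = (9)·(2) − (0)·(-13) = 18
since m = R²·81 − 18²:  R² = (324 + 13365) / 81 = 169
R = √169 = 13  ⇒  r_B = 13 − 8 = 5

rB=5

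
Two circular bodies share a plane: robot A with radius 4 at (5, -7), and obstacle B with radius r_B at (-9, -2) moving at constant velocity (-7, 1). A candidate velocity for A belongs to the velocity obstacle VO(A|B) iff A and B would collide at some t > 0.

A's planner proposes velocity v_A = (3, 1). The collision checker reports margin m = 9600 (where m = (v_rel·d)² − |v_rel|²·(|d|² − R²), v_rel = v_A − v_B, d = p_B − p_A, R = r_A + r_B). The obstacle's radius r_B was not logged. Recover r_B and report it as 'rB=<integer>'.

m = 9600
d = (-14, 5);  v_rel = (10, 0),  |v_rel|² = 100
v_rel×d = (10)·(5) − (0)·(-14) = 50
since m = R²·100 − 50²:  R² = (2500 + 9600) / 100 = 121
R = √121 = 11  ⇒  r_B = 11 − 4 = 7

rB=7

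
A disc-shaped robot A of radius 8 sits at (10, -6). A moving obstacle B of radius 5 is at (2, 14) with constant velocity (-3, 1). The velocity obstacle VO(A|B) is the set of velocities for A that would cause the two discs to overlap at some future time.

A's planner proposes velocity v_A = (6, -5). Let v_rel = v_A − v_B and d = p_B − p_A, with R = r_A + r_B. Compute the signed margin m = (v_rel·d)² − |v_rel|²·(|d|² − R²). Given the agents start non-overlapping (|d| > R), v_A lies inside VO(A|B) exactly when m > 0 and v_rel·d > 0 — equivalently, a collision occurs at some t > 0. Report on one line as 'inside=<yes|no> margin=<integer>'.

d = (-8, 20),  |d|² = 464;  R = 8+5 = 13,  c = 464−13² = 295
v_rel = (9, -6),  |v_rel|² = 117;  v_rel·d = (9)·(-8) + (-6)·(20) = -192
117·t² + 384·t + 295 = 0  ⇒  m = (-192)² − 117·295 = 2349
m = 2349 > 0,  v_rel·d = -192 < 0  ⇒  outside

inside=no margin=2349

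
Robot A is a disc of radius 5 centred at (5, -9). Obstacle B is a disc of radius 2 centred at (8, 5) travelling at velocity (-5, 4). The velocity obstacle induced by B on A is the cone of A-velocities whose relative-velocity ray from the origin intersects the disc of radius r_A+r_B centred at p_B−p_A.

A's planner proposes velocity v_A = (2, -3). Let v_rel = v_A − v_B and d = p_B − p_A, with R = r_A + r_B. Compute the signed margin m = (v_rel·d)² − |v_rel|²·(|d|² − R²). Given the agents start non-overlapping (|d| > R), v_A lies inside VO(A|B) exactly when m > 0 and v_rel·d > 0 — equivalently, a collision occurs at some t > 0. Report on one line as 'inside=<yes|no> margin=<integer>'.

d = (3, 14),  |d|² = 205;  R = 5+2 = 7,  c = 205−7² = 156
v_rel = (7, -7),  |v_rel|² = 98;  v_rel·d = (7)·(3) + (-7)·(14) = -77
98·t² + 154·t + 156 = 0  ⇒  m = (-77)² − 98·156 = -9359
m = -9359 < 0,  v_rel·d = -77 < 0  ⇒  outside

inside=no margin=-9359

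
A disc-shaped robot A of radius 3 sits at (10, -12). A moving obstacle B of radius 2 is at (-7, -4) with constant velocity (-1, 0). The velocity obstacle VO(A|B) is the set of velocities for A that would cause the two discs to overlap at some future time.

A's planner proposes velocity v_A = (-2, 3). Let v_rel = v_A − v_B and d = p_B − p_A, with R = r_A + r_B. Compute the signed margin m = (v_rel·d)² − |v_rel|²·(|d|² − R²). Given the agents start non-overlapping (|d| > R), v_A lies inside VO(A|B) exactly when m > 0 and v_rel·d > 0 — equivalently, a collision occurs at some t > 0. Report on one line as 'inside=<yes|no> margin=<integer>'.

d = (-17, 8),  |d|² = 353;  R = 3+2 = 5,  c = 353−5² = 328
v_rel = (-1, 3),  |v_rel|² = 10;  v_rel·d = (-1)·(-17) + (3)·(8) = 41
10·t² − 82·t + 328 = 0  ⇒  m = 41² − 10·328 = -1599
m = -1599 < 0,  v_rel·d = 41 > 0  ⇒  outside

inside=no margin=-1599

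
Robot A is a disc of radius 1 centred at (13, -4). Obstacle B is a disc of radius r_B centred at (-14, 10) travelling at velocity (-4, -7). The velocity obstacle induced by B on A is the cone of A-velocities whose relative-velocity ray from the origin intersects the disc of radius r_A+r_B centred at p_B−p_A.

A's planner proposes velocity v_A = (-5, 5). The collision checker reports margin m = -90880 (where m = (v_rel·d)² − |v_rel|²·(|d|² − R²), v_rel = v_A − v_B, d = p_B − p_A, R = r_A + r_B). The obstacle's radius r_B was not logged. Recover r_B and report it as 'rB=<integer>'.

m = -90880
d = (-27, 14);  v_rel = (-1, 12),  |v_rel|² = 145
v_rel×d = (-1)·(14) − (12)·(-27) = 310
since m = R²·145 − 310²:  R² = (96100 + -90880) / 145 = 36
R = √36 = 6  ⇒  r_B = 6 − 1 = 5

rB=5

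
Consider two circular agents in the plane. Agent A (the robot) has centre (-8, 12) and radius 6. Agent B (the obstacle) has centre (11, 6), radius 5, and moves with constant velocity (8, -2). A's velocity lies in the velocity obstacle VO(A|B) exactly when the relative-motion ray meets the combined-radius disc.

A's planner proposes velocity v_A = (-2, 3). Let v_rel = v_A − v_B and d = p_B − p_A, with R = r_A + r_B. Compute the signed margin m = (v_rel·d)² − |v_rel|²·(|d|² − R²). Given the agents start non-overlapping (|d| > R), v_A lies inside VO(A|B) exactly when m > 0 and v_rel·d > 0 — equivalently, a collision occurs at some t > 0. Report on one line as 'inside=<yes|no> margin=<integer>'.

d = (19, -6),  |d|² = 397;  R = 6+5 = 11,  c = 397−11² = 276
v_rel = (-10, 5),  |v_rel|² = 125;  v_rel·d = (-10)·(19) + (5)·(-6) = -220
125·t² + 440·t + 276 = 0  ⇒  m = (-220)² − 125·276 = 13900
m = 13900 > 0,  v_rel·d = -220 < 0  ⇒  outside

inside=no margin=13900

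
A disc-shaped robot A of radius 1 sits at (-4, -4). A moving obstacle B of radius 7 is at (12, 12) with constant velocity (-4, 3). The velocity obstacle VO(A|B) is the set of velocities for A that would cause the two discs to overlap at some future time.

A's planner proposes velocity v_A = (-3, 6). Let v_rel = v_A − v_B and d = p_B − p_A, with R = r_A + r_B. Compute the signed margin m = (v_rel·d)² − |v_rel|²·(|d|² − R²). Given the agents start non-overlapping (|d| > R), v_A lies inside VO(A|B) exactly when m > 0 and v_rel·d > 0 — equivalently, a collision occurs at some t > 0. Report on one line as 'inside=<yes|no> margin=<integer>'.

d = (16, 16),  |d|² = 512;  R = 1+7 = 8,  c = 512−8² = 448
v_rel = (1, 3),  |v_rel|² = 10;  v_rel·d = (1)·(16) + (3)·(16) = 64
10·t² − 128·t + 448 = 0  ⇒  m = 64² − 10·448 = -384
m = -384 < 0,  v_rel·d = 64 > 0  ⇒  outside

inside=no margin=-384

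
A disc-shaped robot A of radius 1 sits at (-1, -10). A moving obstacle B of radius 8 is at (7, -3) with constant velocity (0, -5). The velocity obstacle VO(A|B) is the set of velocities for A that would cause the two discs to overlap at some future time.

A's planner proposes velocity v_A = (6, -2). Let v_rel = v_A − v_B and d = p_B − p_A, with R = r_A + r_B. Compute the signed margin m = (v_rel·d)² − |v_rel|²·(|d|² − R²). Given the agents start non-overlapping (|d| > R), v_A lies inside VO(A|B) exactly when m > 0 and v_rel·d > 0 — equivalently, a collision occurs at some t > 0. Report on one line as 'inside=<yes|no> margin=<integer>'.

d = (8, 7),  |d|² = 113;  R = 1+8 = 9,  c = 113−9² = 32
v_rel = (6, 3),  |v_rel|² = 45;  v_rel·d = (6)·(8) + (3)·(7) = 69
45·t² − 138·t + 32 = 0  ⇒  m = 69² − 45·32 = 3321
m = 3321 > 0,  v_rel·d = 69 > 0  ⇒  inside

inside=yes margin=3321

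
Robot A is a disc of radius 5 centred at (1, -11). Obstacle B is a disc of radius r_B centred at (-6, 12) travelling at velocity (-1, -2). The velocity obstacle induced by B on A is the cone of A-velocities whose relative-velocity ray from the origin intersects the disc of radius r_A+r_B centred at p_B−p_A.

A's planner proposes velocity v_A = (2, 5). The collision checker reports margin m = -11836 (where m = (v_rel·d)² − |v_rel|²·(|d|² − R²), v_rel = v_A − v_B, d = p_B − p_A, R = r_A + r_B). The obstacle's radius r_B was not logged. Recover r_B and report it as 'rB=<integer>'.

m = -11836
d = (-7, 23);  v_rel = (3, 7),  |v_rel|² = 58
v_rel×d = (3)·(23) − (7)·(-7) = 118
since m = R²·58 − 118²:  R² = (13924 + -11836) / 58 = 36
R = √36 = 6  ⇒  r_B = 6 − 5 = 1

rB=1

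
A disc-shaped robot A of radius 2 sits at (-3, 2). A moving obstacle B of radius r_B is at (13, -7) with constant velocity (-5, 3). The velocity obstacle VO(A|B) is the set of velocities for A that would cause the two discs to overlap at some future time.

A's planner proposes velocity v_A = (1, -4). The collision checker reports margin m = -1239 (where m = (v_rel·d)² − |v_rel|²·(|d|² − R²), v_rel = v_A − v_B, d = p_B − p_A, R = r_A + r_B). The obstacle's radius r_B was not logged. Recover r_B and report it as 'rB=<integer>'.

m = -1239
d = (16, -9);  v_rel = (6, -7),  |v_rel|² = 85
v_rel×d = (6)·(-9) − (-7)·(16) = 58
since m = R²·85 − 58²:  R² = (3364 + -1239) / 85 = 25
R = √25 = 5  ⇒  r_B = 5 − 2 = 3

rB=3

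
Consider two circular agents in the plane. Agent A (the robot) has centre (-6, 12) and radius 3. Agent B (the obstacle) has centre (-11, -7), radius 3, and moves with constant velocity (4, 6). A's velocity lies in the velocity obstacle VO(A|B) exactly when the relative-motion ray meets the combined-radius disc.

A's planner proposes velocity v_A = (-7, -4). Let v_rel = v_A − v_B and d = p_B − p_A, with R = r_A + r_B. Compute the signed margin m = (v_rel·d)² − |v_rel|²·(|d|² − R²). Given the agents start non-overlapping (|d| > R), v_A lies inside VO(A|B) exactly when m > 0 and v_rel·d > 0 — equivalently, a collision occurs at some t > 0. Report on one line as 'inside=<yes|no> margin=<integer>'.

d = (-5, -19),  |d|² = 386;  R = 3+3 = 6,  c = 386−6² = 350
v_rel = (-11, -10),  |v_rel|² = 221;  v_rel·d = (-11)·(-5) + (-10)·(-19) = 245
221·t² − 490·t + 350 = 0  ⇒  m = 245² − 221·350 = -17325
m = -17325 < 0,  v_rel·d = 245 > 0  ⇒  outside

inside=no margin=-17325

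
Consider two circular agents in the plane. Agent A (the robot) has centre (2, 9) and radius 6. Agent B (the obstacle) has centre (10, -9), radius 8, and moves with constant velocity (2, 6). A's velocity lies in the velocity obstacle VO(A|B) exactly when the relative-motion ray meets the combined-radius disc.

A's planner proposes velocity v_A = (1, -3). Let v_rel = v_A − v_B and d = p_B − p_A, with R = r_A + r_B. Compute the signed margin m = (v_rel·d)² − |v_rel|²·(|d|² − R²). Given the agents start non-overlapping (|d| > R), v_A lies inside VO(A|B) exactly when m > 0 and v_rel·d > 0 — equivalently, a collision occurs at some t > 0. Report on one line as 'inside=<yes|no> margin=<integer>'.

d = (8, -18),  |d|² = 388;  R = 6+8 = 14,  c = 388−14² = 192
v_rel = (-1, -9),  |v_rel|² = 82;  v_rel·d = (-1)·(8) + (-9)·(-18) = 154
82·t² − 308·t + 192 = 0  ⇒  m = 154² − 82·192 = 7972
m = 7972 > 0,  v_rel·d = 154 > 0  ⇒  inside

inside=yes margin=7972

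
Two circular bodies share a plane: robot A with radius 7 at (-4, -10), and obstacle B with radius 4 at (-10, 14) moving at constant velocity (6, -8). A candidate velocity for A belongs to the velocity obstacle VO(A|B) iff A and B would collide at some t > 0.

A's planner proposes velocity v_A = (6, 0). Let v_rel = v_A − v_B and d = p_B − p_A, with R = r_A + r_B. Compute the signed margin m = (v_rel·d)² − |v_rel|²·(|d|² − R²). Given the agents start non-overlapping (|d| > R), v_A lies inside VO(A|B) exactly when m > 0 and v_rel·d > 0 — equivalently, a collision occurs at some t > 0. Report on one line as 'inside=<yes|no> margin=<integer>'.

d = (-6, 24),  |d|² = 612;  R = 7+4 = 11,  c = 612−11² = 491
v_rel = (0, 8),  |v_rel|² = 64;  v_rel·d = (0)·(-6) + (8)·(24) = 192
64·t² − 384·t + 491 = 0  ⇒  m = 192² − 64·491 = 5440
m = 5440 > 0,  v_rel·d = 192 > 0  ⇒  inside

inside=yes margin=5440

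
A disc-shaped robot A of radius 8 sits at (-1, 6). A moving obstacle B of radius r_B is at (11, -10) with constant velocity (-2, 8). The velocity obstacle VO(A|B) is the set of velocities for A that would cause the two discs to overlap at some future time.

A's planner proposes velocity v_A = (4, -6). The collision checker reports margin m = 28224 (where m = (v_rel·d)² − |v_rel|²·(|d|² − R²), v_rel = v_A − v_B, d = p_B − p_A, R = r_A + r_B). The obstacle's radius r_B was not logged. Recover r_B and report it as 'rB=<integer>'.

m = 28224
d = (12, -16);  v_rel = (6, -14),  |v_rel|² = 232
v_rel×d = (6)·(-16) − (-14)·(12) = 72
since m = R²·232 − 72²:  R² = (5184 + 28224) / 232 = 144
R = √144 = 12  ⇒  r_B = 12 − 8 = 4

rB=4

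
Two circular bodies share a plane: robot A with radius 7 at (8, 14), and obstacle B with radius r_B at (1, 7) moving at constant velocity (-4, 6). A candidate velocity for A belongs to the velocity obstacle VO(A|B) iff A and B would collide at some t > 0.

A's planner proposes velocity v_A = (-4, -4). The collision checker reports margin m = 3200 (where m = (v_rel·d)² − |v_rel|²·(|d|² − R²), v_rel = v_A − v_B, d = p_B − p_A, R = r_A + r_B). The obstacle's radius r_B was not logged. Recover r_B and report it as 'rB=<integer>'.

m = 3200
d = (-7, -7);  v_rel = (0, -10),  |v_rel|² = 100
v_rel×d = (0)·(-7) − (-10)·(-7) = -70
since m = R²·100 − (-70)²:  R² = (4900 + 3200) / 100 = 81
R = √81 = 9  ⇒  r_B = 9 − 7 = 2

rB=2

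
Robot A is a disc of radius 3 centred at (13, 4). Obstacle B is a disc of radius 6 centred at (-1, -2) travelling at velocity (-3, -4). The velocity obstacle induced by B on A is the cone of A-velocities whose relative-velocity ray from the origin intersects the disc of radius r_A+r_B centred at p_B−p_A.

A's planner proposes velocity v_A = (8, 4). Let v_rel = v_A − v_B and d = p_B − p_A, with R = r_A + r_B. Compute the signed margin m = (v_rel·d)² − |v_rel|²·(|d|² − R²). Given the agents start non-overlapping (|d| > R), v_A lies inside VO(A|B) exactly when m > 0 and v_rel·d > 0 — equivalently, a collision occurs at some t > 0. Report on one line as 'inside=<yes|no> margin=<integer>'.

d = (-14, -6),  |d|² = 232;  R = 3+6 = 9,  c = 232−9² = 151
v_rel = (11, 8),  |v_rel|² = 185;  v_rel·d = (11)·(-14) + (8)·(-6) = -202
185·t² + 404·t + 151 = 0  ⇒  m = (-202)² − 185·151 = 12869
m = 12869 > 0,  v_rel·d = -202 < 0  ⇒  outside

inside=no margin=12869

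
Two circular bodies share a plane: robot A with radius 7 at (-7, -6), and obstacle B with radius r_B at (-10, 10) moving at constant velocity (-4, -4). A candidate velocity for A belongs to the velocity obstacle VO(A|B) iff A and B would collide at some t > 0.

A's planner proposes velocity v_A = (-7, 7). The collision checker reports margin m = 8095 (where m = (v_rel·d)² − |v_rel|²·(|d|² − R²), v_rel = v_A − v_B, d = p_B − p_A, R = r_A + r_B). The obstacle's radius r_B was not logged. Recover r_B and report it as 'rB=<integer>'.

m = 8095
d = (-3, 16);  v_rel = (-3, 11),  |v_rel|² = 130
v_rel×d = (-3)·(16) − (11)·(-3) = -15
since m = R²·130 − (-15)²:  R² = (225 + 8095) / 130 = 64
R = √64 = 8  ⇒  r_B = 8 − 7 = 1

rB=1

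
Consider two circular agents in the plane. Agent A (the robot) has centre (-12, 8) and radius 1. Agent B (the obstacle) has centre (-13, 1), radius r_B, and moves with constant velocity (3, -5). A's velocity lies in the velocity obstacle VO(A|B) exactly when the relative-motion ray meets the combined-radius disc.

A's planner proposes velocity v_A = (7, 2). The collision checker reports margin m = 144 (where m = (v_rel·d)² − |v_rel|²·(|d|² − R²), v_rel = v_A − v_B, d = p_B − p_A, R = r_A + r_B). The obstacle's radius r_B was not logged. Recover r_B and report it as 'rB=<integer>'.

m = 144
d = (-1, -7);  v_rel = (4, 7),  |v_rel|² = 65
v_rel×d = (4)·(-7) − (7)·(-1) = -21
since m = R²·65 − (-21)²:  R² = (441 + 144) / 65 = 9
R = √9 = 3  ⇒  r_B = 3 − 1 = 2

rB=2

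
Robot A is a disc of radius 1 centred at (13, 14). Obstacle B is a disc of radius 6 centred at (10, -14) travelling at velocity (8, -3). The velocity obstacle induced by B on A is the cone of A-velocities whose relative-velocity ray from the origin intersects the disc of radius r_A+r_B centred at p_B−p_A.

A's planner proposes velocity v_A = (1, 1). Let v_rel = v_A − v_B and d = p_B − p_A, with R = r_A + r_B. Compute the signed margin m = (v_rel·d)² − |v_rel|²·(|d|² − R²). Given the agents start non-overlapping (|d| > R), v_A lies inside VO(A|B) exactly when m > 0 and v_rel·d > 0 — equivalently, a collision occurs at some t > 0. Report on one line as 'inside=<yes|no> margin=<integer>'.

d = (-3, -28),  |d|² = 793;  R = 1+6 = 7,  c = 793−7² = 744
v_rel = (-7, 4),  |v_rel|² = 65;  v_rel·d = (-7)·(-3) + (4)·(-28) = -91
65·t² + 182·t + 744 = 0  ⇒  m = (-91)² − 65·744 = -40079
m = -40079 < 0,  v_rel·d = -91 < 0  ⇒  outside

inside=no margin=-40079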